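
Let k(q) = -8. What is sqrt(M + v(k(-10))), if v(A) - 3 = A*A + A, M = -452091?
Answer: 8*I*sqrt(7063) ≈ 672.33*I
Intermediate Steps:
v(A) = 3 + A + A**2 (v(A) = 3 + (A*A + A) = 3 + (A**2 + A) = 3 + (A + A**2) = 3 + A + A**2)
sqrt(M + v(k(-10))) = sqrt(-452091 + (3 - 8 + (-8)**2)) = sqrt(-452091 + (3 - 8 + 64)) = sqrt(-452091 + 59) = sqrt(-452032) = 8*I*sqrt(7063)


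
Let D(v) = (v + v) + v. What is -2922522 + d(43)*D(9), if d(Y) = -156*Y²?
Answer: -10710510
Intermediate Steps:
D(v) = 3*v (D(v) = 2*v + v = 3*v)
-2922522 + d(43)*D(9) = -2922522 + (-156*43²)*(3*9) = -2922522 - 156*1849*27 = -2922522 - 288444*27 = -2922522 - 7787988 = -10710510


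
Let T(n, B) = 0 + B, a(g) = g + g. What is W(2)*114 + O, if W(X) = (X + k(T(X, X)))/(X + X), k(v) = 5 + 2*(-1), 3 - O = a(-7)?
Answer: 319/2 ≈ 159.50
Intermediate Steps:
a(g) = 2*g
O = 17 (O = 3 - 2*(-7) = 3 - 1*(-14) = 3 + 14 = 17)
T(n, B) = B
k(v) = 3 (k(v) = 5 - 2 = 3)
W(X) = (3 + X)/(2*X) (W(X) = (X + 3)/(X + X) = (3 + X)/((2*X)) = (3 + X)*(1/(2*X)) = (3 + X)/(2*X))
W(2)*114 + O = ((1/2)*(3 + 2)/2)*114 + 17 = ((1/2)*(1/2)*5)*114 + 17 = (5/4)*114 + 17 = 285/2 + 17 = 319/2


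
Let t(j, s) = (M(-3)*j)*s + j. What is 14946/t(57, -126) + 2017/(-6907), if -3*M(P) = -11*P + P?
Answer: -13914629/165484813 ≈ -0.084084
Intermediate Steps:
M(P) = 10*P/3 (M(P) = -(-11*P + P)/3 = -(-10)*P/3 = 10*P/3)
t(j, s) = j - 10*j*s (t(j, s) = (((10/3)*(-3))*j)*s + j = (-10*j)*s + j = -10*j*s + j = j - 10*j*s)
14946/t(57, -126) + 2017/(-6907) = 14946/((57*(1 - 10*(-126)))) + 2017/(-6907) = 14946/((57*(1 + 1260))) + 2017*(-1/6907) = 14946/((57*1261)) - 2017/6907 = 14946/71877 - 2017/6907 = 14946*(1/71877) - 2017/6907 = 4982/23959 - 2017/6907 = -13914629/165484813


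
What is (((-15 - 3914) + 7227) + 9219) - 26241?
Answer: -13724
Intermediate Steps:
(((-15 - 3914) + 7227) + 9219) - 26241 = ((-3929 + 7227) + 9219) - 26241 = (3298 + 9219) - 26241 = 12517 - 26241 = -13724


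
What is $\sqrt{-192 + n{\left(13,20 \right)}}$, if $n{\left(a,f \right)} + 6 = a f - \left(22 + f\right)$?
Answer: $2 \sqrt{5} \approx 4.4721$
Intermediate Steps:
$n{\left(a,f \right)} = -28 - f + a f$ ($n{\left(a,f \right)} = -6 - \left(22 + f - a f\right) = -28 - f + a f$)
$\sqrt{-192 + n{\left(13,20 \right)}} = \sqrt{-192 - -212} = \sqrt{-192 + 212} = \sqrt{20} = 2 \sqrt{5}$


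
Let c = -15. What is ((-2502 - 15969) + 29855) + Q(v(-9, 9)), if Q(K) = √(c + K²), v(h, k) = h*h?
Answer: 11384 + √6546 ≈ 11465.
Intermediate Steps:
v(h, k) = h²
Q(K) = √(-15 + K²)
((-2502 - 15969) + 29855) + Q(v(-9, 9)) = ((-2502 - 15969) + 29855) + √(-15 + ((-9)²)²) = (-18471 + 29855) + √(-15 + 81²) = 11384 + √(-15 + 6561) = 11384 + √6546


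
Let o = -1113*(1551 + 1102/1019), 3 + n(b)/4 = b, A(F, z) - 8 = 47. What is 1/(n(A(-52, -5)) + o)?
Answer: -1019/1760076571 ≈ -5.7895e-7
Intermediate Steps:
A(F, z) = 55 (A(F, z) = 8 + 47 = 55)
n(b) = -12 + 4*b
o = -1760288523/1019 (o = -1113*(1551 + 1102*(1/1019)) = -1113*(1551 + 1102/1019) = -1113*1581571/1019 = -1760288523/1019 ≈ -1.7275e+6)
1/(n(A(-52, -5)) + o) = 1/((-12 + 4*55) - 1760288523/1019) = 1/((-12 + 220) - 1760288523/1019) = 1/(208 - 1760288523/1019) = 1/(-1760076571/1019) = -1019/1760076571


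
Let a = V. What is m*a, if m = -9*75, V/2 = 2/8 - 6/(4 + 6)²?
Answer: -513/2 ≈ -256.50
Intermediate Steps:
V = 19/50 (V = 2*(2/8 - 6/(4 + 6)²) = 2*(2*(⅛) - 6/(10²)) = 2*(¼ - 6/100) = 2*(¼ - 6*1/100) = 2*(¼ - 3/50) = 2*(19/100) = 19/50 ≈ 0.38000)
a = 19/50 ≈ 0.38000
m = -675
m*a = -675*19/50 = -513/2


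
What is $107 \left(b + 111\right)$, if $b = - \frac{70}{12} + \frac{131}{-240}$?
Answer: $\frac{2686663}{240} \approx 11194.0$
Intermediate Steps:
$b = - \frac{1531}{240}$ ($b = \left(-70\right) \frac{1}{12} + 131 \left(- \frac{1}{240}\right) = - \frac{35}{6} - \frac{131}{240} = - \frac{1531}{240} \approx -6.3792$)
$107 \left(b + 111\right) = 107 \left(- \frac{1531}{240} + 111\right) = 107 \cdot \frac{25109}{240} = \frac{2686663}{240}$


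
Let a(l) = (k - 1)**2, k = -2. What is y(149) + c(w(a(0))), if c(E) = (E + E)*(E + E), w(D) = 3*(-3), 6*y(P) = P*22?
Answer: 2611/3 ≈ 870.33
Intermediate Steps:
y(P) = 11*P/3 (y(P) = (P*22)/6 = (22*P)/6 = 11*P/3)
a(l) = 9 (a(l) = (-2 - 1)**2 = (-3)**2 = 9)
w(D) = -9
c(E) = 4*E**2 (c(E) = (2*E)*(2*E) = 4*E**2)
y(149) + c(w(a(0))) = (11/3)*149 + 4*(-9)**2 = 1639/3 + 4*81 = 1639/3 + 324 = 2611/3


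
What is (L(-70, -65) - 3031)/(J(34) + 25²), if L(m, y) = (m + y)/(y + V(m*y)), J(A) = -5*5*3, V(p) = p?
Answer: -453139/82225 ≈ -5.5110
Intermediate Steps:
J(A) = -75 (J(A) = -25*3 = -75)
L(m, y) = (m + y)/(y + m*y)
(L(-70, -65) - 3031)/(J(34) + 25²) = ((-70 - 65)/((-65)*(1 - 70)) - 3031)/(-75 + 25²) = (-1/65*(-135)/(-69) - 3031)/(-75 + 625) = (-1/65*(-1/69)*(-135) - 3031)/550 = (-9/299 - 3031)*(1/550) = -906278/299*1/550 = -453139/82225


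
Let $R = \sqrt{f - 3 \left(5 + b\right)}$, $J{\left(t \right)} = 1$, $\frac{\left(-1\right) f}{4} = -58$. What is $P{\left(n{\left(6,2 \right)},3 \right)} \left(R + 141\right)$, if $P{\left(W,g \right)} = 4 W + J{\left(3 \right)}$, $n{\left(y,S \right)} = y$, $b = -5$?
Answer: $3525 + 50 \sqrt{58} \approx 3905.8$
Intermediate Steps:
$f = 232$ ($f = \left(-4\right) \left(-58\right) = 232$)
$P{\left(W,g \right)} = 1 + 4 W$ ($P{\left(W,g \right)} = 4 W + 1 = 1 + 4 W$)
$R = 2 \sqrt{58}$ ($R = \sqrt{232 - 3 \left(5 - 5\right)} = \sqrt{232 - 0} = \sqrt{232 + 0} = \sqrt{232} = 2 \sqrt{58} \approx 15.232$)
$P{\left(n{\left(6,2 \right)},3 \right)} \left(R + 141\right) = \left(1 + 4 \cdot 6\right) \left(2 \sqrt{58} + 141\right) = \left(1 + 24\right) \left(141 + 2 \sqrt{58}\right) = 25 \left(141 + 2 \sqrt{58}\right) = 3525 + 50 \sqrt{58}$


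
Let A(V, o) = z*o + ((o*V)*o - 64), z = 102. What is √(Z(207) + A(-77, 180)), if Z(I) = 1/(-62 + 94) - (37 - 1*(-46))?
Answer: I*√158501566/8 ≈ 1573.7*I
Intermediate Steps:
A(V, o) = -64 + 102*o + V*o² (A(V, o) = 102*o + ((o*V)*o - 64) = 102*o + ((V*o)*o - 64) = 102*o + (V*o² - 64) = 102*o + (-64 + V*o²) = -64 + 102*o + V*o²)
Z(I) = -2655/32 (Z(I) = 1/32 - (37 + 46) = 1/32 - 1*83 = 1/32 - 83 = -2655/32)
√(Z(207) + A(-77, 180)) = √(-2655/32 + (-64 + 102*180 - 77*180²)) = √(-2655/32 + (-64 + 18360 - 77*32400)) = √(-2655/32 + (-64 + 18360 - 2494800)) = √(-2655/32 - 2476504) = √(-79250783/32) = I*√158501566/8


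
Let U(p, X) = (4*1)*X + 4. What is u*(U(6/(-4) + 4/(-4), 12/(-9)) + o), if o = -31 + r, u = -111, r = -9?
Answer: 4588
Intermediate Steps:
o = -40 (o = -31 - 9 = -40)
U(p, X) = 4 + 4*X (U(p, X) = 4*X + 4 = 4 + 4*X)
u*(U(6/(-4) + 4/(-4), 12/(-9)) + o) = -111*((4 + 4*(12/(-9))) - 40) = -111*((4 + 4*(12*(-1/9))) - 40) = -111*((4 + 4*(-4/3)) - 40) = -111*((4 - 16/3) - 40) = -111*(-4/3 - 40) = -111*(-124/3) = 4588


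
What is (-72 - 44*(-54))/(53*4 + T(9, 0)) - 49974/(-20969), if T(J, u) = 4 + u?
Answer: 820930/62907 ≈ 13.050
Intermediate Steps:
(-72 - 44*(-54))/(53*4 + T(9, 0)) - 49974/(-20969) = (-72 - 44*(-54))/(53*4 + (4 + 0)) - 49974/(-20969) = (-72 + 2376)/(212 + 4) - 49974*(-1/20969) = 2304/216 + 49974/20969 = 2304*(1/216) + 49974/20969 = 32/3 + 49974/20969 = 820930/62907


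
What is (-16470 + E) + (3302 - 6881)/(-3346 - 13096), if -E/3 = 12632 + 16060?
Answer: -1686057753/16442 ≈ -1.0255e+5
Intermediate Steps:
E = -86076 (E = -3*(12632 + 16060) = -3*28692 = -86076)
(-16470 + E) + (3302 - 6881)/(-3346 - 13096) = (-16470 - 86076) + (3302 - 6881)/(-3346 - 13096) = -102546 - 3579/(-16442) = -102546 - 3579*(-1/16442) = -102546 + 3579/16442 = -1686057753/16442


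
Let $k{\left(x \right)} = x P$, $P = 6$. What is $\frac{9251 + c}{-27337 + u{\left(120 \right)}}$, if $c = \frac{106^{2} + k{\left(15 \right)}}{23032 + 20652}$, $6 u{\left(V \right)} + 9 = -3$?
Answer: $- \frac{67355335}{199046146} \approx -0.33839$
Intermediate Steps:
$u{\left(V \right)} = -2$ ($u{\left(V \right)} = - \frac{3}{2} + \frac{1}{6} \left(-3\right) = - \frac{3}{2} - \frac{1}{2} = -2$)
$k{\left(x \right)} = 6 x$ ($k{\left(x \right)} = x 6 = 6 x$)
$c = \frac{5663}{21842}$ ($c = \frac{106^{2} + 6 \cdot 15}{23032 + 20652} = \frac{11236 + 90}{43684} = 11326 \cdot \frac{1}{43684} = \frac{5663}{21842} \approx 0.25927$)
$\frac{9251 + c}{-27337 + u{\left(120 \right)}} = \frac{9251 + \frac{5663}{21842}}{-27337 - 2} = \frac{202066005}{21842 \left(-27339\right)} = \frac{202066005}{21842} \left(- \frac{1}{27339}\right) = - \frac{67355335}{199046146}$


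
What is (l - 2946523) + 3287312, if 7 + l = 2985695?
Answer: 3326477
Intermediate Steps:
l = 2985688 (l = -7 + 2985695 = 2985688)
(l - 2946523) + 3287312 = (2985688 - 2946523) + 3287312 = 39165 + 3287312 = 3326477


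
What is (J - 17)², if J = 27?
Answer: 100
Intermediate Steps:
(J - 17)² = (27 - 17)² = 10² = 100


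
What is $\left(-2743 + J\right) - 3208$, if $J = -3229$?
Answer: $-9180$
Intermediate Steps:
$\left(-2743 + J\right) - 3208 = \left(-2743 - 3229\right) - 3208 = -5972 - 3208 = -9180$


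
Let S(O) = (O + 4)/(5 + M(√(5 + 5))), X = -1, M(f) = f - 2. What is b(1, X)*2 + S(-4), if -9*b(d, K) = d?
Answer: -2/9 ≈ -0.22222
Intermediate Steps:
M(f) = -2 + f
b(d, K) = -d/9
S(O) = (4 + O)/(3 + √10) (S(O) = (O + 4)/(5 + (-2 + √(5 + 5))) = (4 + O)/(5 + (-2 + √10)) = (4 + O)/(3 + √10))
b(1, X)*2 + S(-4) = -⅑*1*2 + (-12 - 3*(-4) + 4*√10 - 4*√10) = -⅑*2 + (-12 + 12 + 4*√10 - 4*√10) = -2/9 + 0 = -2/9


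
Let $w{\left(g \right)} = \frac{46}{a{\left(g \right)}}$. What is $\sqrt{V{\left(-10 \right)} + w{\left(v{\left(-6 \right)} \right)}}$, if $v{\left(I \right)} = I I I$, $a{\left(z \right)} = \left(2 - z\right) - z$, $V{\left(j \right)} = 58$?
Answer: $\frac{3 \sqrt{304017}}{217} \approx 7.6227$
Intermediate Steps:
$a{\left(z \right)} = 2 - 2 z$
$v{\left(I \right)} = I^{3}$ ($v{\left(I \right)} = I^{2} I = I^{3}$)
$w{\left(g \right)} = \frac{46}{2 - 2 g}$
$\sqrt{V{\left(-10 \right)} + w{\left(v{\left(-6 \right)} \right)}} = \sqrt{58 - \frac{23}{-1 + \left(-6\right)^{3}}} = \sqrt{58 - \frac{23}{-1 - 216}} = \sqrt{58 - \frac{23}{-217}} = \sqrt{58 - - \frac{23}{217}} = \sqrt{58 + \frac{23}{217}} = \sqrt{\frac{12609}{217}} = \frac{3 \sqrt{304017}}{217}$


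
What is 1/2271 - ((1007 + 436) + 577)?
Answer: -4587419/2271 ≈ -2020.0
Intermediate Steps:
1/2271 - ((1007 + 436) + 577) = 1/2271 - (1443 + 577) = 1/2271 - 1*2020 = 1/2271 - 2020 = -4587419/2271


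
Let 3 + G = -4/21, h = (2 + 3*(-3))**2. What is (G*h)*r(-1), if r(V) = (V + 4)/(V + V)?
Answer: 469/2 ≈ 234.50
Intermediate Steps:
r(V) = (4 + V)/(2*V) (r(V) = (4 + V)/((2*V)) = (4 + V)*(1/(2*V)) = (4 + V)/(2*V))
h = 49 (h = (2 - 9)**2 = (-7)**2 = 49)
G = -67/21 (G = -3 - 4/21 = -67/21 ≈ -3.1905)
(G*h)*r(-1) = (-67/21*49)*((1/2)*(4 - 1)/(-1)) = -469*(-1)*3/6 = -469/3*(-3/2) = 469/2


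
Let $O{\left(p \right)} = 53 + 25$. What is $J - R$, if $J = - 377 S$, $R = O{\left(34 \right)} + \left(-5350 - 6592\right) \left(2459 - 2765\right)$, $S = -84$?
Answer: $-3622662$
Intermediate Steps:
$O{\left(p \right)} = 78$
$R = 3654330$ ($R = 78 + \left(-5350 - 6592\right) \left(2459 - 2765\right) = 78 - -3654252 = 78 + 3654252 = 3654330$)
$J = 31668$ ($J = \left(-377\right) \left(-84\right) = 31668$)
$J - R = 31668 - 3654330 = -3622662$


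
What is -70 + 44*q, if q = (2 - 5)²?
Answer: 326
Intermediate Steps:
q = 9 (q = (-3)² = 9)
-70 + 44*q = -70 + 44*9 = -70 + 396 = 326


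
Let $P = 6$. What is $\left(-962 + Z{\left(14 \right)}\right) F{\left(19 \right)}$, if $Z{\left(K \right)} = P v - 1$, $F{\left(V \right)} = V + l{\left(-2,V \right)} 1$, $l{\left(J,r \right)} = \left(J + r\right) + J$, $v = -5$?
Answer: $-33762$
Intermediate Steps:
$l{\left(J,r \right)} = r + 2 J$
$F{\left(V \right)} = -4 + 2 V$ ($F{\left(V \right)} = V + \left(V + 2 \left(-2\right)\right) 1 = V + \left(V - 4\right) 1 = V + \left(-4 + V\right) 1 = V + \left(-4 + V\right) = -4 + 2 V$)
$Z{\left(K \right)} = -31$ ($Z{\left(K \right)} = 6 \left(-5\right) - 1 = -30 - 1 = -31$)
$\left(-962 + Z{\left(14 \right)}\right) F{\left(19 \right)} = \left(-962 - 31\right) \left(-4 + 2 \cdot 19\right) = - 993 \left(-4 + 38\right) = \left(-993\right) 34 = -33762$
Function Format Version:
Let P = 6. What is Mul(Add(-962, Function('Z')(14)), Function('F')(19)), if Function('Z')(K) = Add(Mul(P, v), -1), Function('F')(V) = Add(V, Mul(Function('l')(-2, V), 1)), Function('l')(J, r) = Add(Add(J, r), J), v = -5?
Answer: -33762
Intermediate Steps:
Function('l')(J, r) = Add(r, Mul(2, J))
Function('F')(V) = Add(-4, Mul(2, V)) (Function('F')(V) = Add(V, Mul(Add(V, Mul(2, -2)), 1)) = Add(V, Mul(Add(V, -4), 1)) = Add(V, Mul(Add(-4, V), 1)) = Add(V, Add(-4, V)) = Add(-4, Mul(2, V)))
Function('Z')(K) = -31 (Function('Z')(K) = Add(Mul(6, -5), -1) = Add(-30, -1) = -31)
Mul(Add(-962, Function('Z')(14)), Function('F')(19)) = Mul(Add(-962, -31), Add(-4, Mul(2, 19))) = Mul(-993, Add(-4, 38)) = Mul(-993, 34) = -33762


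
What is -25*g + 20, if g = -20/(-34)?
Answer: 90/17 ≈ 5.2941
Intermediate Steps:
g = 10/17 (g = -20*(-1/34) = 10/17 ≈ 0.58823)
-25*g + 20 = -25*10/17 + 20 = -250/17 + 20 = 90/17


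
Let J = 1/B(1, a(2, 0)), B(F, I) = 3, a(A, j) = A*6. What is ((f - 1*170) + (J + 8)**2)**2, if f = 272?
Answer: 2380849/81 ≈ 29393.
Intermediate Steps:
a(A, j) = 6*A
J = 1/3 ≈ 0.33333
((f - 1*170) + (J + 8)**2)**2 = ((272 - 1*170) + (1/3 + 8)**2)**2 = ((272 - 170) + (25/3)**2)**2 = (102 + 625/9)**2 = (1543/9)**2 = 2380849/81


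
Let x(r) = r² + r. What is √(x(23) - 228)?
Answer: 18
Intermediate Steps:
x(r) = r + r²
√(x(23) - 228) = √(23*(1 + 23) - 228) = √(23*24 - 228) = √(552 - 228) = √324 = 18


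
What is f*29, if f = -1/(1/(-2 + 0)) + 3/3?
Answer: 87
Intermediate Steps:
f = 3 (f = -1/(1/(-2)) + 3*(⅓) = -1/(-½) + 1 = -1*(-2) + 1 = 2 + 1 = 3)
f*29 = 3*29 = 87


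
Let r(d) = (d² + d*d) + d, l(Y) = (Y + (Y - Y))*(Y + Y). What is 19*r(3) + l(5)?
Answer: 449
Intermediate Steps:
l(Y) = 2*Y² (l(Y) = (Y + 0)*(2*Y) = Y*(2*Y) = 2*Y²)
r(d) = d + 2*d² (r(d) = (d² + d²) + d = 2*d² + d = d + 2*d²)
19*r(3) + l(5) = 19*(3*(1 + 2*3)) + 2*5² = 19*(3*(1 + 6)) + 2*25 = 19*(3*7) + 50 = 19*21 + 50 = 399 + 50 = 449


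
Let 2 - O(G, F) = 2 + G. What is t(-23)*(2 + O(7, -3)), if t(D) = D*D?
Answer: -2645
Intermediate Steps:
O(G, F) = -G (O(G, F) = 2 - (2 + G) = 2 + (-2 - G) = -G)
t(D) = D²
t(-23)*(2 + O(7, -3)) = (-23)²*(2 - 1*7) = 529*(2 - 7) = 529*(-5) = -2645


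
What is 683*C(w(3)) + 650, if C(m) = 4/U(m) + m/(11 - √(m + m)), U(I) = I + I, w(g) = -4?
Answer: 19489/258 - 5464*I*√2/129 ≈ 75.539 - 59.901*I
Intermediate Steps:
U(I) = 2*I
C(m) = 2/m + m/(11 - √2*√m) (C(m) = 4/((2*m)) + m/(11 - √(m + m)) = 4*(1/(2*m)) + m/(11 - √(2*m)) = 2/m + m/(11 - √2*√m))
683*C(w(3)) + 650 = 683*((-22 - 1*(-4)² + 2*√2*√(-4))/((-4)*(-11 + √2*√(-4)))) + 650 = 683*(-(-22 - 1*16 + 2*√2*(2*I))/(4*(-11 + √2*(2*I)))) + 650 = 683*(-(-22 - 16 + 4*I*√2)/(4*(-11 + 2*I*√2))) + 650 = 683*(-(-38 + 4*I*√2)/(4*(-11 + 2*I*√2))) + 650 = -683*(-38 + 4*I*√2)/(4*(-11 + 2*I*√2)) + 650 = 650 - 683*(-38 + 4*I*√2)/(4*(-11 + 2*I*√2))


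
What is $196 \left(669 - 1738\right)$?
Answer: $-209524$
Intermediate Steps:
$196 \left(669 - 1738\right) = 196 \left(-1069\right) = -209524$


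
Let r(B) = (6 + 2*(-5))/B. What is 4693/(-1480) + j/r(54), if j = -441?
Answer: 8806487/1480 ≈ 5950.3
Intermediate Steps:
r(B) = -4/B (r(B) = (6 - 10)/B = -4/B)
4693/(-1480) + j/r(54) = 4693/(-1480) - 441/((-4/54)) = 4693*(-1/1480) - 441/((-4*1/54)) = -4693/1480 - 441/(-2/27) = -4693/1480 - 441*(-27/2) = -4693/1480 + 11907/2 = 8806487/1480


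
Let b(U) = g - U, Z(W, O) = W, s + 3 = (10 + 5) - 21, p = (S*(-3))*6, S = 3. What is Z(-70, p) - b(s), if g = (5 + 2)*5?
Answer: -114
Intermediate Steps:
p = -54 (p = (3*(-3))*6 = -9*6 = -54)
s = -9 (s = -3 + ((10 + 5) - 21) = -3 + (15 - 21) = -3 - 6 = -9)
g = 35 (g = 7*5 = 35)
b(U) = 35 - U
Z(-70, p) - b(s) = -70 - (35 - 1*(-9)) = -70 - (35 + 9) = -70 - 1*44 = -70 - 44 = -114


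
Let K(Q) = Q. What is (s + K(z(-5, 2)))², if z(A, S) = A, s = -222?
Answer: 51529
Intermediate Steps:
(s + K(z(-5, 2)))² = (-222 - 5)² = (-227)² = 51529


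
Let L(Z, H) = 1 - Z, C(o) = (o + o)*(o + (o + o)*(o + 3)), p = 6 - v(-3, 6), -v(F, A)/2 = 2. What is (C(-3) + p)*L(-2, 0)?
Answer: 84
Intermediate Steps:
v(F, A) = -4 (v(F, A) = -2*2 = -4)
p = 10 (p = 6 - 1*(-4) = 6 + 4 = 10)
C(o) = 2*o*(o + 2*o*(3 + o)) (C(o) = (2*o)*(o + (2*o)*(3 + o)) = (2*o)*(o + 2*o*(3 + o)) = 2*o*(o + 2*o*(3 + o)))
(C(-3) + p)*L(-2, 0) = ((-3)²*(14 + 4*(-3)) + 10)*(1 - 1*(-2)) = (9*(14 - 12) + 10)*(1 + 2) = (9*2 + 10)*3 = (18 + 10)*3 = 28*3 = 84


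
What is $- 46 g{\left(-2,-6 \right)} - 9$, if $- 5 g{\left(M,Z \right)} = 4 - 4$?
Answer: $-9$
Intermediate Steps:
$g{\left(M,Z \right)} = 0$ ($g{\left(M,Z \right)} = - \frac{4 - 4}{5} = \left(- \frac{1}{5}\right) 0 = 0$)
$- 46 g{\left(-2,-6 \right)} - 9 = \left(-46\right) 0 - 9 = 0 - 9 = -9$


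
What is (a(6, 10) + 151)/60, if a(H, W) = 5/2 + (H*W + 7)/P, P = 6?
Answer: 247/90 ≈ 2.7444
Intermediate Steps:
a(H, W) = 11/3 + H*W/6 (a(H, W) = 5/2 + (H*W + 7)/6 = 5*(1/2) + (7 + H*W)*(1/6) = 5/2 + (7/6 + H*W/6) = 11/3 + H*W/6)
(a(6, 10) + 151)/60 = ((11/3 + (1/6)*6*10) + 151)/60 = ((11/3 + 10) + 151)*(1/60) = (41/3 + 151)*(1/60) = (494/3)*(1/60) = 247/90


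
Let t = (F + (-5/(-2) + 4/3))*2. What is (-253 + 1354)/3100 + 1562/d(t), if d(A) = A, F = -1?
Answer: 14545317/52700 ≈ 276.00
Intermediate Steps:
t = 17/3 (t = (-1 + (-5/(-2) + 4/3))*2 = (-1 + (-5*(-1/2) + 4*(1/3)))*2 = (-1 + (5/2 + 4/3))*2 = (-1 + 23/6)*2 = (17/6)*2 = 17/3 ≈ 5.6667)
(-253 + 1354)/3100 + 1562/d(t) = (-253 + 1354)/3100 + 1562/(17/3) = 1101*(1/3100) + 1562*(3/17) = 1101/3100 + 4686/17 = 14545317/52700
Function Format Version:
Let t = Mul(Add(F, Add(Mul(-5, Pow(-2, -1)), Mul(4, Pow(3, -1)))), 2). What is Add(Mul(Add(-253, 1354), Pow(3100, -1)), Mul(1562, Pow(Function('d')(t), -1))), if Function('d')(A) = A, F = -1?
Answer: Rational(14545317, 52700) ≈ 276.00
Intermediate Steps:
t = Rational(17, 3) (t = Mul(Add(-1, Add(Mul(-5, Pow(-2, -1)), Mul(4, Pow(3, -1)))), 2) = Mul(Add(-1, Add(Mul(-5, Rational(-1, 2)), Mul(4, Rational(1, 3)))), 2) = Mul(Add(-1, Add(Rational(5, 2), Rational(4, 3))), 2) = Mul(Add(-1, Rational(23, 6)), 2) = Mul(Rational(17, 6), 2) = Rational(17, 3) ≈ 5.6667)
Add(Mul(Add(-253, 1354), Pow(3100, -1)), Mul(1562, Pow(Function('d')(t), -1))) = Add(Mul(Add(-253, 1354), Pow(3100, -1)), Mul(1562, Pow(Rational(17, 3), -1))) = Add(Mul(1101, Rational(1, 3100)), Mul(1562, Rational(3, 17))) = Add(Rational(1101, 3100), Rational(4686, 17)) = Rational(14545317, 52700)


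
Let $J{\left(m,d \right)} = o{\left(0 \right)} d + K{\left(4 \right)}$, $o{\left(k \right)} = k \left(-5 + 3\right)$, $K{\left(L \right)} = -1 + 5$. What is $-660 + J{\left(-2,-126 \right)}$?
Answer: $-656$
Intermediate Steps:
$K{\left(L \right)} = 4$
$o{\left(k \right)} = - 2 k$ ($o{\left(k \right)} = k \left(-2\right) = - 2 k$)
$J{\left(m,d \right)} = 4$ ($J{\left(m,d \right)} = \left(-2\right) 0 d + 4 = 0 d + 4 = 0 + 4 = 4$)
$-660 + J{\left(-2,-126 \right)} = -660 + 4 = -656$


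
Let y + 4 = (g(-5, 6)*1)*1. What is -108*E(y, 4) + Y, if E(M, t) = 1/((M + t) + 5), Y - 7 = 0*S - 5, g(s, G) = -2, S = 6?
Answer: -34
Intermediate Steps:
y = -6 (y = -4 - 2*1*1 = -4 - 2*1 = -4 - 2 = -6)
Y = 2 (Y = 7 + (0*6 - 5) = 7 + (0 - 5) = 7 - 5 = 2)
E(M, t) = 1/(5 + M + t)
-108*E(y, 4) + Y = -108/(5 - 6 + 4) + 2 = -108/3 + 2 = -108*⅓ + 2 = -36 + 2 = -34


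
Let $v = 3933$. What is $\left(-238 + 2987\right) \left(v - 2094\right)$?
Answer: $5055411$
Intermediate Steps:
$\left(-238 + 2987\right) \left(v - 2094\right) = \left(-238 + 2987\right) \left(3933 - 2094\right) = 2749 \cdot 1839 = 5055411$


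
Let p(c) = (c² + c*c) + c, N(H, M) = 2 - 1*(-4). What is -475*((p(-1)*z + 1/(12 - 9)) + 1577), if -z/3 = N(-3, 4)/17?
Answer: -38185250/51 ≈ -7.4873e+5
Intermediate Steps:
N(H, M) = 6 (N(H, M) = 2 + 4 = 6)
p(c) = c + 2*c² (p(c) = (c² + c²) + c = 2*c² + c = c + 2*c²)
z = -18/17 ≈ -1.0588
-475*((p(-1)*z + 1/(12 - 9)) + 1577) = -475*((-(1 + 2*(-1))*(-18/17) + 1/(12 - 9)) + 1577) = -475*((-(1 - 2)*(-18/17) + 1/3) + 1577) = -475*((-1*(-1)*(-18/17) + ⅓) + 1577) = -475*((1*(-18/17) + ⅓) + 1577) = -475*((-18/17 + ⅓) + 1577) = -475*(-37/51 + 1577) = -475*80390/51 = -38185250/51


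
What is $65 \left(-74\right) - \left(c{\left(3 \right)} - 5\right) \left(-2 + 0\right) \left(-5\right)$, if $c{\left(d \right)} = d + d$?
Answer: $48100$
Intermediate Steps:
$c{\left(d \right)} = 2 d$
$65 \left(-74\right) - \left(c{\left(3 \right)} - 5\right) \left(-2 + 0\right) \left(-5\right) = 65 \left(-74\right) - \left(2 \cdot 3 - 5\right) \left(-2 + 0\right) \left(-5\right) = - 4810 - \left(6 - 5\right) \left(-2\right) \left(-5\right) = - 4810 - 1 \left(-2\right) \left(-5\right) = - 4810 \left(-1\right) \left(-2\right) \left(-5\right) = - 4810 \cdot 2 \left(-5\right) = \left(-4810\right) \left(-10\right) = 48100$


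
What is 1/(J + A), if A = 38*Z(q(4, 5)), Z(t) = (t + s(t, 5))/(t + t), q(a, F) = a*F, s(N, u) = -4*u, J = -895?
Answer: -1/895 ≈ -0.0011173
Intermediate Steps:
q(a, F) = F*a
Z(t) = (-20 + t)/(2*t) (Z(t) = (t - 4*5)/(t + t) = (t - 20)/((2*t)) = (-20 + t)*(1/(2*t)) = (-20 + t)/(2*t))
A = 0 (A = 38*((-20 + 5*4)/(2*((5*4)))) = 38*((½)*(-20 + 20)/20) = 38*((½)*(1/20)*0) = 38*0 = 0)
1/(J + A) = 1/(-895 + 0) = 1/(-895) = -1/895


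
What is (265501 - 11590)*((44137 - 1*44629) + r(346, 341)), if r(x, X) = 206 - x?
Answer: -160471752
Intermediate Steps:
(265501 - 11590)*((44137 - 1*44629) + r(346, 341)) = (265501 - 11590)*((44137 - 1*44629) + (206 - 1*346)) = 253911*((44137 - 44629) + (206 - 346)) = 253911*(-492 - 140) = 253911*(-632) = -160471752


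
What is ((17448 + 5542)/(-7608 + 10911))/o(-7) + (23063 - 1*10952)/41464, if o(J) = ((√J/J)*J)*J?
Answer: 12111/41464 + 22990*I*√7/161847 ≈ 0.29208 + 0.37582*I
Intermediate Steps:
o(J) = J^(3/2) (o(J) = (J/√J)*J = √J*J = J^(3/2))
((17448 + 5542)/(-7608 + 10911))/o(-7) + (23063 - 1*10952)/41464 = ((17448 + 5542)/(-7608 + 10911))/((-7)^(3/2)) + (23063 - 1*10952)/41464 = (22990/3303)/((-7*I*√7)) + (23063 - 10952)*(1/41464) = (22990*(1/3303))*(I*√7/49) + 12111*(1/41464) = 22990*(I*√7/49)/3303 + 12111/41464 = 22990*I*√7/161847 + 12111/41464 = 12111/41464 + 22990*I*√7/161847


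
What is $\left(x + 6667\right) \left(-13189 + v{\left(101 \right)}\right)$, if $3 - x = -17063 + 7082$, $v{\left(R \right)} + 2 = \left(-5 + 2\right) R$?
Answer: $-224688594$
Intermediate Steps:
$v{\left(R \right)} = -2 - 3 R$ ($v{\left(R \right)} = -2 + \left(-5 + 2\right) R = -2 - 3 R$)
$x = 9984$ ($x = 3 - \left(-17063 + 7082\right) = 3 - -9981 = 3 + 9981 = 9984$)
$\left(x + 6667\right) \left(-13189 + v{\left(101 \right)}\right) = \left(9984 + 6667\right) \left(-13189 - 305\right) = 16651 \left(-13189 - 305\right) = 16651 \left(-13494\right) = -224688594$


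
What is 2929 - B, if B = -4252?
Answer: 7181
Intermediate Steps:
2929 - B = 2929 - 1*(-4252) = 2929 + 4252 = 7181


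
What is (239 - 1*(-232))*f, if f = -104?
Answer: -48984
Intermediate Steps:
(239 - 1*(-232))*f = (239 - 1*(-232))*(-104) = (239 + 232)*(-104) = 471*(-104) = -48984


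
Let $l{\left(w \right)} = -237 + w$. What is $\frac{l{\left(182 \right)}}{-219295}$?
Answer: $\frac{11}{43859} \approx 0.0002508$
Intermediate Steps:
$\frac{l{\left(182 \right)}}{-219295} = \frac{-237 + 182}{-219295} = \left(-55\right) \left(- \frac{1}{219295}\right) = \frac{11}{43859}$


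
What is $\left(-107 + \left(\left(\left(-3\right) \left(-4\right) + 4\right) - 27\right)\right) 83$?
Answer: $-9794$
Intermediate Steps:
$\left(-107 + \left(\left(\left(-3\right) \left(-4\right) + 4\right) - 27\right)\right) 83 = \left(-107 + \left(\left(12 + 4\right) - 27\right)\right) 83 = \left(-107 + \left(16 - 27\right)\right) 83 = \left(-107 - 11\right) 83 = \left(-118\right) 83 = -9794$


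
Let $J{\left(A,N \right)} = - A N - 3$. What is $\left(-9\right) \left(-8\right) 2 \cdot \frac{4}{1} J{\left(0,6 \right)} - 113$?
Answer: $-1841$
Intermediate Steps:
$J{\left(A,N \right)} = -3 - A N$ ($J{\left(A,N \right)} = - A N - 3 = -3 - A N$)
$\left(-9\right) \left(-8\right) 2 \cdot \frac{4}{1} J{\left(0,6 \right)} - 113 = \left(-9\right) \left(-8\right) 2 \cdot \frac{4}{1} \left(-3 - 0 \cdot 6\right) - 113 = 72 \cdot 2 \cdot 4 \cdot 1 \left(-3 + 0\right) - 113 = 72 \cdot 2 \cdot 4 \left(-3\right) - 113 = 72 \cdot 8 \left(-3\right) - 113 = 72 \left(-24\right) - 113 = -1728 - 113 = -1841$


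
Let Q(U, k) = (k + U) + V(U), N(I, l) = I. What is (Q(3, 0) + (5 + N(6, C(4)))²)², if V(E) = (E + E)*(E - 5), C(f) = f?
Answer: 12544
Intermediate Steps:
V(E) = 2*E*(-5 + E) (V(E) = (2*E)*(-5 + E) = 2*E*(-5 + E))
Q(U, k) = U + k + 2*U*(-5 + U) (Q(U, k) = (k + U) + 2*U*(-5 + U) = (U + k) + 2*U*(-5 + U) = U + k + 2*U*(-5 + U))
(Q(3, 0) + (5 + N(6, C(4)))²)² = ((3 + 0 + 2*3*(-5 + 3)) + (5 + 6)²)² = ((3 + 0 + 2*3*(-2)) + 11²)² = ((3 + 0 - 12) + 121)² = (-9 + 121)² = 112² = 12544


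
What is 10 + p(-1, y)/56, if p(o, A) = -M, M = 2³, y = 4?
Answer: 69/7 ≈ 9.8571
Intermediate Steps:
M = 8
p(o, A) = -8 (p(o, A) = -1*8 = -8)
10 + p(-1, y)/56 = 10 - 8/56 = 10 + (1/56)*(-8) = 10 - ⅐ = 69/7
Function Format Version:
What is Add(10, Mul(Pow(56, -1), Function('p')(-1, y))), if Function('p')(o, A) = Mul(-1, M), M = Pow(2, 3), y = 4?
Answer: Rational(69, 7) ≈ 9.8571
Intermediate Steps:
M = 8
Function('p')(o, A) = -8 (Function('p')(o, A) = Mul(-1, 8) = -8)
Add(10, Mul(Pow(56, -1), Function('p')(-1, y))) = Add(10, Mul(Pow(56, -1), -8)) = Add(10, Mul(Rational(1, 56), -8)) = Add(10, Rational(-1, 7)) = Rational(69, 7)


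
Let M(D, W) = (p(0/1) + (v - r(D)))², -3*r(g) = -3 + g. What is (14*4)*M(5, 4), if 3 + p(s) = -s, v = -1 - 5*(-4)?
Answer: 140000/9 ≈ 15556.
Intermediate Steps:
r(g) = 1 - g/3 (r(g) = -(-3 + g)/3 = 1 - g/3)
v = 19 (v = -1 + 20 = 19)
p(s) = -3 - s
M(D, W) = (15 + D/3)² (M(D, W) = ((-3 - 0/1) + (19 - (1 - D/3)))² = ((-3 - 0) + (19 + (-1 + D/3)))² = ((-3 - 1*0) + (18 + D/3))² = ((-3 + 0) + (18 + D/3))² = (-3 + (18 + D/3))² = (15 + D/3)²)
(14*4)*M(5, 4) = (14*4)*((45 + 5)²/9) = 56*((⅑)*50²) = 56*((⅑)*2500) = 56*(2500/9) = 140000/9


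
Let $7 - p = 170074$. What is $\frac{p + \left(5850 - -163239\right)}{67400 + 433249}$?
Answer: $- \frac{326}{166883} \approx -0.0019535$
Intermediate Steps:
$p = -170067$ ($p = 7 - 170074 = -170067$)
$\frac{p + \left(5850 - -163239\right)}{67400 + 433249} = \frac{-170067 + \left(5850 - -163239\right)}{67400 + 433249} = \frac{-170067 + \left(5850 + 163239\right)}{500649} = \left(-170067 + 169089\right) \frac{1}{500649} = \left(-978\right) \frac{1}{500649} = - \frac{326}{166883}$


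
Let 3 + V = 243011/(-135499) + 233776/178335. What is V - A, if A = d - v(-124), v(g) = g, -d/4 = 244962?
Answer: 23674176404995504/24164214165 ≈ 9.7972e+5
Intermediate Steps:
d = -979848 (d = -4*244962 = -979848)
V = -84153594956/24164214165 (V = -3 + (243011/(-135499) + 233776/178335) = -3 + (243011*(-1/135499) + 233776*(1/178335)) = -3 + (-243011/135499 + 233776/178335) = -3 - 11660952461/24164214165 = -84153594956/24164214165 ≈ -3.4826)
A = -979724 (A = -979848 - 1*(-124) = -979848 + 124 = -979724)
V - A = -84153594956/24164214165 - 1*(-979724) = -84153594956/24164214165 + 979724 = 23674176404995504/24164214165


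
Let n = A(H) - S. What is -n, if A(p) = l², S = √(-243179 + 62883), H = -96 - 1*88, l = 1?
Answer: -1 + 2*I*√45074 ≈ -1.0 + 424.61*I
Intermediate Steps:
H = -184 (H = -96 - 88 = -184)
S = 2*I*√45074 (S = √(-180296) = 2*I*√45074 ≈ 424.61*I)
A(p) = 1 (A(p) = 1² = 1)
n = 1 - 2*I*√45074 ≈ 1.0 - 424.61*I
-n = -(1 - 2*I*√45074) = -1 + 2*I*√45074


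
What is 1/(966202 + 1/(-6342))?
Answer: 6342/6127653083 ≈ 1.0350e-6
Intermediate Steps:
1/(966202 + 1/(-6342)) = 1/(966202 - 1/6342) = 1/(6127653083/6342) = 6342/6127653083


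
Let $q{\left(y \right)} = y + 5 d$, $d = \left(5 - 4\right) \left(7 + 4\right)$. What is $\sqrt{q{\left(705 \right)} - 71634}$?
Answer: $i \sqrt{70874} \approx 266.22 i$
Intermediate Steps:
$d = 11$ ($d = 1 \cdot 11 = 11$)
$q{\left(y \right)} = 55 + y$ ($q{\left(y \right)} = y + 5 \cdot 11 = y + 55 = 55 + y$)
$\sqrt{q{\left(705 \right)} - 71634} = \sqrt{\left(55 + 705\right) - 71634} = \sqrt{760 - 71634} = \sqrt{-70874} = i \sqrt{70874}$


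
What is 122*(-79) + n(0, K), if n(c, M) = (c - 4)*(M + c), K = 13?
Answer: -9690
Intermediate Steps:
n(c, M) = (-4 + c)*(M + c)
122*(-79) + n(0, K) = 122*(-79) + (0² - 4*13 - 4*0 + 13*0) = -9638 + (0 - 52 + 0 + 0) = -9638 - 52 = -9690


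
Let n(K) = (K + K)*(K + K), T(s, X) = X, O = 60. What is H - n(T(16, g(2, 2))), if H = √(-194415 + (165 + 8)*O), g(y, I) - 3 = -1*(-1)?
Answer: -64 + I*√184035 ≈ -64.0 + 428.99*I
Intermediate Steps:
g(y, I) = 4 (g(y, I) = 3 - 1*(-1) = 3 + 1 = 4)
n(K) = 4*K² (n(K) = (2*K)*(2*K) = 4*K²)
H = I*√184035 (H = √(-194415 + (165 + 8)*60) = √(-194415 + 173*60) = √(-194415 + 10380) = √(-184035) = I*√184035 ≈ 428.99*I)
H - n(T(16, g(2, 2))) = I*√184035 - 4*4² = I*√184035 - 4*16 = I*√184035 - 1*64 = I*√184035 - 64 = -64 + I*√184035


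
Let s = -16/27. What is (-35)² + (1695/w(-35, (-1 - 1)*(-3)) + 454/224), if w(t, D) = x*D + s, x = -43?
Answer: 477194817/390992 ≈ 1220.5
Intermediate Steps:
s = -16/27 ≈ -0.59259
w(t, D) = -16/27 - 43*D (w(t, D) = -43*D - 16/27 = -16/27 - 43*D)
(-35)² + (1695/w(-35, (-1 - 1)*(-3)) + 454/224) = (-35)² + (1695/(-16/27 - 43*(-1 - 1)*(-3)) + 454/224) = 1225 + (1695/(-16/27 - (-86)*(-3)) + 454*(1/224)) = 1225 + (1695/(-16/27 - 43*6) + 227/112) = 1225 + (1695/(-16/27 - 258) + 227/112) = 1225 + (1695/(-6982/27) + 227/112) = 1225 + (1695*(-27/6982) + 227/112) = 1225 + (-45765/6982 + 227/112) = 1225 - 1770383/390992 = 477194817/390992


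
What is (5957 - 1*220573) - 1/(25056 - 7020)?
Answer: -3870814177/18036 ≈ -2.1462e+5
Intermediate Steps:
(5957 - 1*220573) - 1/(25056 - 7020) = (5957 - 220573) - 1/18036 = -214616 - 1*1/18036 = -214616 - 1/18036 = -3870814177/18036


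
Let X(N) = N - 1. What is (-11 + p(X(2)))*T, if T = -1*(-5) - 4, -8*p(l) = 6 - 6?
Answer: -11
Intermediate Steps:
X(N) = -1 + N
p(l) = 0 (p(l) = -(6 - 6)/8 = -⅛*0 = 0)
T = 1 (T = 5 - 4 = 1)
(-11 + p(X(2)))*T = (-11 + 0)*1 = -11*1 = -11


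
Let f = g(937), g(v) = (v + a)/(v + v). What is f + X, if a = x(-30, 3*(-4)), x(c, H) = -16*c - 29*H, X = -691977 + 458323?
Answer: -437865831/1874 ≈ -2.3365e+5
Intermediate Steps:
X = -233654
x(c, H) = -29*H - 16*c
a = 828 (a = -87*(-4) - 16*(-30) = -29*(-12) + 480 = 348 + 480 = 828)
g(v) = (828 + v)/(2*v) (g(v) = (v + 828)/(v + v) = (828 + v)/((2*v)) = (828 + v)*(1/(2*v)) = (828 + v)/(2*v))
f = 1765/1874 (f = (½)*(828 + 937)/937 = (½)*(1/937)*1765 = 1765/1874 ≈ 0.94184)
f + X = 1765/1874 - 233654 = -437865831/1874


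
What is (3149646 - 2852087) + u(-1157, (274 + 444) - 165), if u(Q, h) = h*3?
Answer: 299218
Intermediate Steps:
u(Q, h) = 3*h
(3149646 - 2852087) + u(-1157, (274 + 444) - 165) = (3149646 - 2852087) + 3*((274 + 444) - 165) = 297559 + 3*(718 - 165) = 297559 + 3*553 = 297559 + 1659 = 299218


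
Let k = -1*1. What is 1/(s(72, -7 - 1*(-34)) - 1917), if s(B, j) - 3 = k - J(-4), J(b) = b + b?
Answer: -1/1907 ≈ -0.00052438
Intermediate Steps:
J(b) = 2*b
k = -1
s(B, j) = 10 (s(B, j) = 3 + (-1 - 2*(-4)) = 3 + (-1 - 1*(-8)) = 3 + (-1 + 8) = 3 + 7 = 10)
1/(s(72, -7 - 1*(-34)) - 1917) = 1/(10 - 1917) = 1/(-1907) = -1/1907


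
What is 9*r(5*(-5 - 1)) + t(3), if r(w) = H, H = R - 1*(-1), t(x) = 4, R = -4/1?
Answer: -23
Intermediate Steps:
R = -4 ≈ -4.0000
H = -3 (H = -4 - 1*(-1) = -4 + 1 = -3)
r(w) = -3
9*r(5*(-5 - 1)) + t(3) = 9*(-3) + 4 = -27 + 4 = -23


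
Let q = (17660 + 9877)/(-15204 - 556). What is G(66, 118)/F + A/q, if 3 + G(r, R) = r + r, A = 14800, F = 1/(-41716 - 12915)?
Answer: -194297474263/27537 ≈ -7.0559e+6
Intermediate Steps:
F = -1/54631 (F = 1/(-54631) = -1/54631 ≈ -1.8305e-5)
G(r, R) = -3 + 2*r (G(r, R) = -3 + (r + r) = -3 + 2*r)
q = -27537/15760 (q = 27537/(-15760) = 27537*(-1/15760) = -27537/15760 ≈ -1.7473)
G(66, 118)/F + A/q = (-3 + 2*66)/(-1/54631) + 14800/(-27537/15760) = (-3 + 132)*(-54631) + 14800*(-15760/27537) = 129*(-54631) - 233248000/27537 = -7047399 - 233248000/27537 = -194297474263/27537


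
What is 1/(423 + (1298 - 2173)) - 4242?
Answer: -1917385/452 ≈ -4242.0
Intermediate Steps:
1/(423 + (1298 - 2173)) - 4242 = 1/(423 - 875) - 4242 = 1/(-452) - 4242 = -1/452 - 4242 = -1917385/452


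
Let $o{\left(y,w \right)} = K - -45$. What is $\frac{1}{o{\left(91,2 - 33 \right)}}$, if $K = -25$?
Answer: $\frac{1}{20} \approx 0.05$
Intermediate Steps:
$o{\left(y,w \right)} = 20$ ($o{\left(y,w \right)} = -25 - -45 = -25 + 45 = 20$)
$\frac{1}{o{\left(91,2 - 33 \right)}} = \frac{1}{20}$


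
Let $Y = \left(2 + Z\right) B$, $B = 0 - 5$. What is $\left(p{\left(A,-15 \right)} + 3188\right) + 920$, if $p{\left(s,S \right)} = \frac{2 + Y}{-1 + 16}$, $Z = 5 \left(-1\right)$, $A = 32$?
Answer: $\frac{61637}{15} \approx 4109.1$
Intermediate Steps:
$Z = -5$
$B = -5$ ($B = 0 - 5 = -5$)
$Y = 15$ ($Y = \left(2 - 5\right) \left(-5\right) = \left(-3\right) \left(-5\right) = 15$)
$p{\left(s,S \right)} = \frac{17}{15}$ ($p{\left(s,S \right)} = \frac{2 + 15}{-1 + 16} = \frac{17}{15}$)
$\left(p{\left(A,-15 \right)} + 3188\right) + 920 = \left(\frac{17}{15} + 3188\right) + 920 = \frac{47837}{15} + 920 = \frac{61637}{15}$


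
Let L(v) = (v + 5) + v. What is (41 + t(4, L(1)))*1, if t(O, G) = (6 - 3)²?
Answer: 50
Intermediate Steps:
L(v) = 5 + 2*v (L(v) = (5 + v) + v = 5 + 2*v)
t(O, G) = 9 (t(O, G) = 3² = 9)
(41 + t(4, L(1)))*1 = (41 + 9)*1 = 50*1 = 50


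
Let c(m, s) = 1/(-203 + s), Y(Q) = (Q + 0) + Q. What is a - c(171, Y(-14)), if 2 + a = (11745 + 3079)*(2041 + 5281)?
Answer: 25073046307/231 ≈ 1.0854e+8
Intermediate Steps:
a = 108541326 (a = -2 + (11745 + 3079)*(2041 + 5281) = -2 + 14824*7322 = -2 + 108541328 = 108541326)
Y(Q) = 2*Q (Y(Q) = Q + Q = 2*Q)
a - c(171, Y(-14)) = 108541326 - 1/(-203 + 2*(-14)) = 108541326 - 1/(-203 - 28) = 108541326 - 1/(-231) = 108541326 - 1*(-1/231) = 108541326 + 1/231 = 25073046307/231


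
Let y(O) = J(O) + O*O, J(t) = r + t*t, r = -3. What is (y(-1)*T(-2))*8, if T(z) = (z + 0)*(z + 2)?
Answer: 0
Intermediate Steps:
T(z) = z*(2 + z)
J(t) = -3 + t² (J(t) = -3 + t*t = -3 + t²)
y(O) = -3 + 2*O² (y(O) = (-3 + O²) + O*O = (-3 + O²) + O² = -3 + 2*O²)
(y(-1)*T(-2))*8 = ((-3 + 2*(-1)²)*(-2*(2 - 2)))*8 = ((-3 + 2*1)*(-2*0))*8 = ((-3 + 2)*0)*8 = -1*0*8 = 0*8 = 0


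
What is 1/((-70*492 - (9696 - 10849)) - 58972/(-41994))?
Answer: -20997/698897653 ≈ -3.0043e-5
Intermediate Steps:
1/((-70*492 - (9696 - 10849)) - 58972/(-41994)) = 1/((-34440 - 1*(-1153)) - 58972*(-1/41994)) = 1/((-34440 + 1153) + 29486/20997) = 1/(-33287 + 29486/20997) = 1/(-698897653/20997) = -20997/698897653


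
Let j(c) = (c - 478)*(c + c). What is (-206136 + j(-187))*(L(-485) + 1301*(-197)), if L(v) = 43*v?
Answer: -11799469248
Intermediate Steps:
j(c) = 2*c*(-478 + c) (j(c) = (-478 + c)*(2*c) = 2*c*(-478 + c))
(-206136 + j(-187))*(L(-485) + 1301*(-197)) = (-206136 + 2*(-187)*(-478 - 187))*(43*(-485) + 1301*(-197)) = (-206136 + 2*(-187)*(-665))*(-20855 - 256297) = (-206136 + 248710)*(-277152) = 42574*(-277152) = -11799469248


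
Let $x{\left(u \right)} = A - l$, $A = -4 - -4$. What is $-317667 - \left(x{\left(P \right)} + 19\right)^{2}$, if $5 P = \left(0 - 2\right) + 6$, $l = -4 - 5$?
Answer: $-318451$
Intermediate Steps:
$A = 0$ ($A = -4 + 4 = 0$)
$l = -9$
$P = \frac{4}{5}$ ($P = \frac{\left(0 - 2\right) + 6}{5} = \frac{-2 + 6}{5} = \frac{1}{5} \cdot 4 = \frac{4}{5} \approx 0.8$)
$x{\left(u \right)} = 9$ ($x{\left(u \right)} = 0 - -9 = 0 + 9 = 9$)
$-317667 - \left(x{\left(P \right)} + 19\right)^{2} = -317667 - \left(9 + 19\right)^{2} = -317667 - 28^{2} = -317667 - 784 = -318451$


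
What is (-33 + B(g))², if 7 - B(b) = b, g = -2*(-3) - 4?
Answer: 784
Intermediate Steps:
g = 2 (g = 6 - 4 = 2)
B(b) = 7 - b
(-33 + B(g))² = (-33 + (7 - 1*2))² = (-33 + (7 - 2))² = (-33 + 5)² = (-28)² = 784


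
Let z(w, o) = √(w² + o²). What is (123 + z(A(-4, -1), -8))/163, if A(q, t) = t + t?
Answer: 123/163 + 2*√17/163 ≈ 0.80519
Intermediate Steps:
A(q, t) = 2*t
z(w, o) = √(o² + w²)
(123 + z(A(-4, -1), -8))/163 = (123 + √((-8)² + (2*(-1))²))/163 = (123 + √(64 + (-2)²))*(1/163) = (123 + √(64 + 4))*(1/163) = (123 + √68)*(1/163) = (123 + 2*√17)*(1/163) = 123/163 + 2*√17/163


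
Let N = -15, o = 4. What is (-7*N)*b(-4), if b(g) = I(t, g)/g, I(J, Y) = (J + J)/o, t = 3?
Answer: -315/8 ≈ -39.375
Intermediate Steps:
I(J, Y) = J/2 (I(J, Y) = (J + J)/4 = (2*J)*(1/4) = J/2)
b(g) = 3/(2*g) (b(g) = ((1/2)*3)/g = 3/(2*g))
(-7*N)*b(-4) = (-7*(-15))*((3/2)/(-4)) = 105*((3/2)*(-1/4)) = 105*(-3/8) = -315/8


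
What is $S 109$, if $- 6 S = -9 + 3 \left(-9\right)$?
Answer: $654$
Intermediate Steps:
$S = 6$ ($S = - \frac{-9 + 3 \left(-9\right)}{6} = - \frac{-9 - 27}{6} = \left(- \frac{1}{6}\right) \left(-36\right) = 6$)
$S 109 = 6 \cdot 109 = 654$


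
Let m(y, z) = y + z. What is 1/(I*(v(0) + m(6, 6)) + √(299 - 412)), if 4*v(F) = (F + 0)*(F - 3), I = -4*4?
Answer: -192/36977 - I*√113/36977 ≈ -0.0051924 - 0.00028748*I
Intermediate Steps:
I = -16
v(F) = F*(-3 + F)/4 (v(F) = ((F + 0)*(F - 3))/4 = (F*(-3 + F))/4 = F*(-3 + F)/4)
1/(I*(v(0) + m(6, 6)) + √(299 - 412)) = 1/(-16*((¼)*0*(-3 + 0) + (6 + 6)) + √(299 - 412)) = 1/(-16*((¼)*0*(-3) + 12) + √(-113)) = 1/(-16*(0 + 12) + I*√113) = 1/(-16*12 + I*√113) = 1/(-192 + I*√113)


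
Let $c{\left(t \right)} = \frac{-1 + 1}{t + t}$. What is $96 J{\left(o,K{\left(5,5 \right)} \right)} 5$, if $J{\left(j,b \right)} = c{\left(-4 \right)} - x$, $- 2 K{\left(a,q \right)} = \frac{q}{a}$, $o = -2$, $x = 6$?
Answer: $-2880$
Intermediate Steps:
$c{\left(t \right)} = 0$ ($c{\left(t \right)} = \frac{0}{2 t} = 0 \frac{1}{2 t} = 0$)
$K{\left(a,q \right)} = - \frac{q}{2 a}$ ($K{\left(a,q \right)} = - \frac{q \frac{1}{a}}{2} = - \frac{q}{2 a}$)
$J{\left(j,b \right)} = -6$ ($J{\left(j,b \right)} = 0 - 6 = -6$)
$96 J{\left(o,K{\left(5,5 \right)} \right)} 5 = 96 \left(-6\right) 5 = \left(-576\right) 5 = -2880$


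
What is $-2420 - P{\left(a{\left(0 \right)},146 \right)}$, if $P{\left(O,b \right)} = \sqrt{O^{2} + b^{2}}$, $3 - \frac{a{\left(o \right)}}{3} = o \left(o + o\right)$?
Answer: $-2420 - \sqrt{21397} \approx -2566.3$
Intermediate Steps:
$a{\left(o \right)} = 9 - 6 o^{2}$ ($a{\left(o \right)} = 9 - 3 o \left(o + o\right) = 9 - 3 o 2 o = 9 - 3 \cdot 2 o^{2} = 9 - 6 o^{2}$)
$-2420 - P{\left(a{\left(0 \right)},146 \right)} = -2420 - \sqrt{\left(9 - 6 \cdot 0^{2}\right)^{2} + 146^{2}} = -2420 - \sqrt{\left(9 - 0\right)^{2} + 21316} = -2420 - \sqrt{\left(9 + 0\right)^{2} + 21316} = -2420 - \sqrt{9^{2} + 21316} = -2420 - \sqrt{81 + 21316} = -2420 - \sqrt{21397}$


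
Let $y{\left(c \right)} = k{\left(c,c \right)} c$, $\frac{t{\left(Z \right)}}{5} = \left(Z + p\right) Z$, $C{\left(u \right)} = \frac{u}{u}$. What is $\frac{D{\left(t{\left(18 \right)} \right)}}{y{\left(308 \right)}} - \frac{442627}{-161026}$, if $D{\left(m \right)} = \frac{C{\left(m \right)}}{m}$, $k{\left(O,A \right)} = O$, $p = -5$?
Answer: $\frac{24563780201393}{8936208721440} \approx 2.7488$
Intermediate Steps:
$C{\left(u \right)} = 1$
$t{\left(Z \right)} = 5 Z \left(-5 + Z\right)$ ($t{\left(Z \right)} = 5 \left(Z - 5\right) Z = 5 \left(-5 + Z\right) Z = 5 Z \left(-5 + Z\right)$)
$D{\left(m \right)} = \frac{1}{m}$ ($D{\left(m \right)} = 1 \frac{1}{m} = \frac{1}{m}$)
$y{\left(c \right)} = c^{2}$ ($y{\left(c \right)} = c c = c^{2}$)
$\frac{D{\left(t{\left(18 \right)} \right)}}{y{\left(308 \right)}} - \frac{442627}{-161026} = \frac{1}{5 \cdot 18 \left(-5 + 18\right) 308^{2}} - \frac{442627}{-161026} = \frac{1}{5 \cdot 18 \cdot 13 \cdot 94864} - - \frac{442627}{161026} = \frac{1}{1170} \cdot \frac{1}{94864} + \frac{442627}{161026} = \frac{1}{110990880} + \frac{442627}{161026} = \frac{24563780201393}{8936208721440}$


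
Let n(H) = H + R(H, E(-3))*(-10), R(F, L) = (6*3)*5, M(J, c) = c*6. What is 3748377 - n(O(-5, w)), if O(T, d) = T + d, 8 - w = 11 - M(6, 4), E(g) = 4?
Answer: 3749261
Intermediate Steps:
M(J, c) = 6*c
w = 21 (w = 8 - (11 - 6*4) = 8 - (11 - 1*24) = 8 - (11 - 24) = 8 - 1*(-13) = 8 + 13 = 21)
R(F, L) = 90 (R(F, L) = 18*5 = 90)
n(H) = -900 + H (n(H) = H + 90*(-10) = H - 900 = -900 + H)
3748377 - n(O(-5, w)) = 3748377 - (-900 + (-5 + 21)) = 3748377 - (-900 + 16) = 3748377 - 1*(-884) = 3748377 + 884 = 3749261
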